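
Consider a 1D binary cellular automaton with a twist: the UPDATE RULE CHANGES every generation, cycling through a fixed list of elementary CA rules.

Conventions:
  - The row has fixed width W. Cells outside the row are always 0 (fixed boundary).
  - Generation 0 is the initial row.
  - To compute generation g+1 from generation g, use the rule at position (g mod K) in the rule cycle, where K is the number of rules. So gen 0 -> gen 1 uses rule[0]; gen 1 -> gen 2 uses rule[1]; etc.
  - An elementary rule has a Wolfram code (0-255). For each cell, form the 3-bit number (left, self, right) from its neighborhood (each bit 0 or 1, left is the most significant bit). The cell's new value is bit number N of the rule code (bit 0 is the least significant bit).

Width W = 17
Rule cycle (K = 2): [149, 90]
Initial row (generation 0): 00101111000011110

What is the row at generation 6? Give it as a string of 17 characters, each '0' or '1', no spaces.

Gen 0: 00101111000011110
Gen 1 (rule 149): 10100110111001101
Gen 2 (rule 90): 00011110101111100
Gen 3 (rule 149): 11001100100111011
Gen 4 (rule 90): 11111111011101011
Gen 5 (rule 149): 01111110001001000
Gen 6 (rule 90): 11000011010110100

Answer: 11000011010110100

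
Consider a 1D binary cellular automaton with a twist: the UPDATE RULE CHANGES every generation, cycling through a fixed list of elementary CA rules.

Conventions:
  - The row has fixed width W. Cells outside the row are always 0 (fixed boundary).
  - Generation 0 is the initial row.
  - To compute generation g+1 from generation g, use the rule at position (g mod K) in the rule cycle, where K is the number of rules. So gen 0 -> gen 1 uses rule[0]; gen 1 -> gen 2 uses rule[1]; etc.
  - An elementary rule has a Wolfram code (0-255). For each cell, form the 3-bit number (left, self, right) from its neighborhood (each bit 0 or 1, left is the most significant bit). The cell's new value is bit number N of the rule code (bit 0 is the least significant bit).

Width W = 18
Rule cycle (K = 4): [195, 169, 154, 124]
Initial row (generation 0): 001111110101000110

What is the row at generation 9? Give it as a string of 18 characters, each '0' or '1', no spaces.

Answer: 101001101111011010

Derivation:
Gen 0: 001111110101000110
Gen 1 (rule 195): 110111110000011010
Gen 2 (rule 169): 101111100111010100
Gen 3 (rule 154): 001111011110000010
Gen 4 (rule 124): 001001110011000011
Gen 5 (rule 195): 110010110101011101
Gen 6 (rule 169): 100001101010111010
Gen 7 (rule 154): 010011000000110001
Gen 8 (rule 124): 011011100000111001
Gen 9 (rule 195): 101001101111011010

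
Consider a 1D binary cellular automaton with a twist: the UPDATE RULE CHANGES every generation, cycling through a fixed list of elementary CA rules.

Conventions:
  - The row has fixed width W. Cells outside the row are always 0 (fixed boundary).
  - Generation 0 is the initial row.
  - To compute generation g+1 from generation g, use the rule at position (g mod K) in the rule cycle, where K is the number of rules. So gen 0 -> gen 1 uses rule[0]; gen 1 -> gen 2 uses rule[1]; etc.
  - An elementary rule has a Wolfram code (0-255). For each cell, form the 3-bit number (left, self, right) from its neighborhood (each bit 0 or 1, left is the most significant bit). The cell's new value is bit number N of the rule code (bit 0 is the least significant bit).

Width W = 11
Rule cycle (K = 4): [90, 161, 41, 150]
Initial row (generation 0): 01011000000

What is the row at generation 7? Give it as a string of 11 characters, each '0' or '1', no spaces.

Gen 0: 01011000000
Gen 1 (rule 90): 10011100000
Gen 2 (rule 161): 00001001111
Gen 3 (rule 41): 11100001000
Gen 4 (rule 150): 01010011100
Gen 5 (rule 90): 10001110110
Gen 6 (rule 161): 00100101000
Gen 7 (rule 41): 10000010011

Answer: 10000010011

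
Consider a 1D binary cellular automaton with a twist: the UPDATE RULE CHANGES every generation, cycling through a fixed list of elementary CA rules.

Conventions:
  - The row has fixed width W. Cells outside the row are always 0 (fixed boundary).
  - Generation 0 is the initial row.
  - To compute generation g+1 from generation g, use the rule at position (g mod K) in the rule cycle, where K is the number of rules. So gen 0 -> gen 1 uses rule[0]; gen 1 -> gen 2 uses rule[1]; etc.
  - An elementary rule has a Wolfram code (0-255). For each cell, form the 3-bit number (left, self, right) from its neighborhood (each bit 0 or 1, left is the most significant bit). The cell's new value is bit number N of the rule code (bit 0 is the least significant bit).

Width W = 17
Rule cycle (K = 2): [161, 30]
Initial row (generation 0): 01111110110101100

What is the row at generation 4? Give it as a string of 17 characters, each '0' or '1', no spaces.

Gen 0: 01111110110101100
Gen 1 (rule 161): 00111101001010001
Gen 2 (rule 30): 01100001111011011
Gen 3 (rule 161): 00001100110100100
Gen 4 (rule 30): 00011011100111110

Answer: 00011011100111110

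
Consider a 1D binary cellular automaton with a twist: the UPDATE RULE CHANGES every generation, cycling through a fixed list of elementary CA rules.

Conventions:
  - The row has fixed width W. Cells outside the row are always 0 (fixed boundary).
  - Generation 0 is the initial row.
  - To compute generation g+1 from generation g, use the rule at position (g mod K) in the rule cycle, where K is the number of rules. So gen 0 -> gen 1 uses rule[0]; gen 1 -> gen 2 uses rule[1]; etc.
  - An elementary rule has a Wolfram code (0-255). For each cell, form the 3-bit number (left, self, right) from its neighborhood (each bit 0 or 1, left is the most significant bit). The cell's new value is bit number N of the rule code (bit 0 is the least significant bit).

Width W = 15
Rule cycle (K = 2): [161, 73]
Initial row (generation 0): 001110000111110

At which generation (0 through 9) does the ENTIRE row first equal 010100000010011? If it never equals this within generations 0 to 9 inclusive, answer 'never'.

Answer: never

Derivation:
Gen 0: 001110000111110
Gen 1 (rule 161): 100100110011100
Gen 2 (rule 73): 000000110010101
Gen 3 (rule 161): 111110000001010
Gen 4 (rule 73): 100010111100000
Gen 5 (rule 161): 001001011001111
Gen 6 (rule 73): 100000011001001
Gen 7 (rule 161): 001111000000000
Gen 8 (rule 73): 101001011111111
Gen 9 (rule 161): 010000101111110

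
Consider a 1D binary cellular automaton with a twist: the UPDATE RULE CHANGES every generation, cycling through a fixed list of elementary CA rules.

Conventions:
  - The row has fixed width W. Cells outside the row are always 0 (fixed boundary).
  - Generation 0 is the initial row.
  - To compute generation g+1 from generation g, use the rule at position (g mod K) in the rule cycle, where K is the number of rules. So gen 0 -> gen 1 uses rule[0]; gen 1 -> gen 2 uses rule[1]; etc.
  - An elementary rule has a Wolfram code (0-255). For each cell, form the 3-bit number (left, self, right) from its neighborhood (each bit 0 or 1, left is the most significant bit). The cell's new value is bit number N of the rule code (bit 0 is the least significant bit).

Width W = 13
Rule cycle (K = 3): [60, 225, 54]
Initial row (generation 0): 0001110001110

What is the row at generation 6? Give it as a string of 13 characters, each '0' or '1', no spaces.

Gen 0: 0001110001110
Gen 1 (rule 60): 0001001001001
Gen 2 (rule 225): 1100000000000
Gen 3 (rule 54): 0010000000000
Gen 4 (rule 60): 0011000000000
Gen 5 (rule 225): 1001011111111
Gen 6 (rule 54): 1111100000000

Answer: 1111100000000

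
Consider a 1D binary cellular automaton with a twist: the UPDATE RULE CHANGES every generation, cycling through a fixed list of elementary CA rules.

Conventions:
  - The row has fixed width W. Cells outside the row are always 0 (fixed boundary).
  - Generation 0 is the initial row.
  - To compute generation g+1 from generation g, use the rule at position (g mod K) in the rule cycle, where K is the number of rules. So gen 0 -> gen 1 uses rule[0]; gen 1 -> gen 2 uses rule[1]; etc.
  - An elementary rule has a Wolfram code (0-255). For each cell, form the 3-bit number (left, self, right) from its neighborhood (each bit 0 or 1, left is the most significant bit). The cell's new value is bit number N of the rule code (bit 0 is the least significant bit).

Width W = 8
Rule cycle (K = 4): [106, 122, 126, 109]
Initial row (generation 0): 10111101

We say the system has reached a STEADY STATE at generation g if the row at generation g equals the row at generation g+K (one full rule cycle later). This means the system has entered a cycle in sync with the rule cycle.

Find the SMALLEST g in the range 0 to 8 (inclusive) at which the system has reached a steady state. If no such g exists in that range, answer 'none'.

Gen 0: 10111101
Gen 1 (rule 106): 01100110
Gen 2 (rule 122): 11111111
Gen 3 (rule 126): 10000001
Gen 4 (rule 109): 10111101
Gen 5 (rule 106): 01100110
Gen 6 (rule 122): 11111111
Gen 7 (rule 126): 10000001
Gen 8 (rule 109): 10111101
Gen 9 (rule 106): 01100110
Gen 10 (rule 122): 11111111
Gen 11 (rule 126): 10000001
Gen 12 (rule 109): 10111101

Answer: 0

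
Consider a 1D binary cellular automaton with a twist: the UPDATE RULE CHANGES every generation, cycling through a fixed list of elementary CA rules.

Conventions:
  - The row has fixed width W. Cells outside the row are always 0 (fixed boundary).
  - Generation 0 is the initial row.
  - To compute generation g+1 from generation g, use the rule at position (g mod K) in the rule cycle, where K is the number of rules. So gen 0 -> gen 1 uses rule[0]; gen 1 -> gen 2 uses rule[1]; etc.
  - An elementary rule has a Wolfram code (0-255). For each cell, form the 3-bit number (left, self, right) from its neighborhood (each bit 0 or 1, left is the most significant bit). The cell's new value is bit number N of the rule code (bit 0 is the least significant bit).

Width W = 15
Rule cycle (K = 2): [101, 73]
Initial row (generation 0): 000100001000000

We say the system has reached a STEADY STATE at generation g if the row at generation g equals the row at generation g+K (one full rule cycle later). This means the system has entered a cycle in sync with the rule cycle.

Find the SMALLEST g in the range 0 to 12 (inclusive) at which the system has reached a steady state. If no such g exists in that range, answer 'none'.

Answer: 11

Derivation:
Gen 0: 000100001000000
Gen 1 (rule 101): 110101101011111
Gen 2 (rule 73): 110001100010001
Gen 3 (rule 101): 010100101010101
Gen 4 (rule 73): 000000000000000
Gen 5 (rule 101): 111111111111111
Gen 6 (rule 73): 100000000000001
Gen 7 (rule 101): 101111111111101
Gen 8 (rule 73): 001000000000100
Gen 9 (rule 101): 101011111110101
Gen 10 (rule 73): 000010000010000
Gen 11 (rule 101): 111010111010111
Gen 12 (rule 73): 101000101000101
Gen 13 (rule 101): 111010111010111
Gen 14 (rule 73): 101000101000101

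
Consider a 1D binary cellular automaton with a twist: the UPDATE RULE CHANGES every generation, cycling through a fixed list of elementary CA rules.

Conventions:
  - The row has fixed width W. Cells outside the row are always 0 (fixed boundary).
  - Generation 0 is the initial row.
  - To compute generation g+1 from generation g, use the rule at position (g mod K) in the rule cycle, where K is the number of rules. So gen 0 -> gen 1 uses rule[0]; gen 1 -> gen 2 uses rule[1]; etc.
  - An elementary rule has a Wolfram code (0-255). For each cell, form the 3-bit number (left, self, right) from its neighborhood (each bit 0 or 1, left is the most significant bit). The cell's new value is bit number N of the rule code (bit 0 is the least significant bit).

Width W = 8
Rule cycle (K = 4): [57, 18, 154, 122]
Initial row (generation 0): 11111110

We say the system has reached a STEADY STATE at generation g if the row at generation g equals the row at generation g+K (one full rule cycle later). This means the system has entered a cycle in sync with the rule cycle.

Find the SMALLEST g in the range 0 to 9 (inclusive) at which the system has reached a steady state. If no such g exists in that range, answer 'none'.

Answer: 6

Derivation:
Gen 0: 11111110
Gen 1 (rule 57): 10000001
Gen 2 (rule 18): 01000010
Gen 3 (rule 154): 10100101
Gen 4 (rule 122): 01011010
Gen 5 (rule 57): 00110101
Gen 6 (rule 18): 01000000
Gen 7 (rule 154): 10100000
Gen 8 (rule 122): 01010000
Gen 9 (rule 57): 00101111
Gen 10 (rule 18): 01000000
Gen 11 (rule 154): 10100000
Gen 12 (rule 122): 01010000
Gen 13 (rule 57): 00101111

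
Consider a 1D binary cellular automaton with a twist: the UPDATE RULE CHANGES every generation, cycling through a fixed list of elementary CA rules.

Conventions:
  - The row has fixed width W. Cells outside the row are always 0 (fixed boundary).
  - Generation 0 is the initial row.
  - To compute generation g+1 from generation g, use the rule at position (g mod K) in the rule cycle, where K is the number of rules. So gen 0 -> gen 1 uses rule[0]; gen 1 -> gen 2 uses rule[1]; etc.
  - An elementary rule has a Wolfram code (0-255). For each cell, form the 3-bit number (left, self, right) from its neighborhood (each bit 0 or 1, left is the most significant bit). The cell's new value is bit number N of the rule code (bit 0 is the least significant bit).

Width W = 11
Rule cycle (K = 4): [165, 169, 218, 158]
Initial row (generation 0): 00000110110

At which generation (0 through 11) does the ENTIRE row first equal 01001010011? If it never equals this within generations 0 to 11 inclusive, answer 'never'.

Answer: 6

Derivation:
Gen 0: 00000110110
Gen 1 (rule 165): 11110001000
Gen 2 (rule 169): 11100100011
Gen 3 (rule 218): 11111010111
Gen 4 (rule 158): 11110010110
Gen 5 (rule 165): 01100011000
Gen 6 (rule 169): 01001010011
Gen 7 (rule 218): 10110001111
Gen 8 (rule 158): 10101011110
Gen 9 (rule 165): 11111101100
Gen 10 (rule 169): 11111011001
Gen 11 (rule 218): 11111011110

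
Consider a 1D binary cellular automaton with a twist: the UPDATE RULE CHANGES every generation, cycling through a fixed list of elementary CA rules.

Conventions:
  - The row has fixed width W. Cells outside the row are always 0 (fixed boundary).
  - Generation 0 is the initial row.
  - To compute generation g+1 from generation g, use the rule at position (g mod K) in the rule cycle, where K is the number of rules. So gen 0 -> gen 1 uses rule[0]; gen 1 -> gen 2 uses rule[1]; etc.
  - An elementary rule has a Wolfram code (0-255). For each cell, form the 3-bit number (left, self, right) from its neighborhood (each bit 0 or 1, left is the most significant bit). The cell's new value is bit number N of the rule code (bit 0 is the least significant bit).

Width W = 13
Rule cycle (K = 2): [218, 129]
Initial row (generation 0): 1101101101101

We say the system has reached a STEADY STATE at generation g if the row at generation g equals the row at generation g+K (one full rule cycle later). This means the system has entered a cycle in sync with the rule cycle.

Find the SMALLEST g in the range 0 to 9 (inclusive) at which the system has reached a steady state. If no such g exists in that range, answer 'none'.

Gen 0: 1101101101101
Gen 1 (rule 218): 1101101101100
Gen 2 (rule 129): 0000000000001
Gen 3 (rule 218): 0000000000010
Gen 4 (rule 129): 1111111111000
Gen 5 (rule 218): 1111111111100
Gen 6 (rule 129): 0111111111001
Gen 7 (rule 218): 1111111111110
Gen 8 (rule 129): 0111111111100
Gen 9 (rule 218): 1111111111110
Gen 10 (rule 129): 0111111111100
Gen 11 (rule 218): 1111111111110

Answer: 7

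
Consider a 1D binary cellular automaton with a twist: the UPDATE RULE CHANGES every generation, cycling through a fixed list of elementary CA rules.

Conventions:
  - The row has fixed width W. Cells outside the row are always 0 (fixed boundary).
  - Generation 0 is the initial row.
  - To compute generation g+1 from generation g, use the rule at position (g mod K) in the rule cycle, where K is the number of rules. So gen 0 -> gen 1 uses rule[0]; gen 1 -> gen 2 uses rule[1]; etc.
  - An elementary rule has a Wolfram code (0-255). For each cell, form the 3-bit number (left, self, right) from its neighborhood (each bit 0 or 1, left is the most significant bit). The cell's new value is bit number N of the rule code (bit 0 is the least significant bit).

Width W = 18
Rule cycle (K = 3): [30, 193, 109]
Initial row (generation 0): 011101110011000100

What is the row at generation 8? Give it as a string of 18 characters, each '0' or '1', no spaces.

Answer: 010100000001111111

Derivation:
Gen 0: 011101110011000100
Gen 1 (rule 30): 110001001110101110
Gen 2 (rule 193): 010100000110000110
Gen 3 (rule 109): 011101110110110110
Gen 4 (rule 30): 110001000100100101
Gen 5 (rule 193): 010100010000000000
Gen 6 (rule 109): 011101010111111111
Gen 7 (rule 30): 110001010100000000
Gen 8 (rule 193): 010100000001111111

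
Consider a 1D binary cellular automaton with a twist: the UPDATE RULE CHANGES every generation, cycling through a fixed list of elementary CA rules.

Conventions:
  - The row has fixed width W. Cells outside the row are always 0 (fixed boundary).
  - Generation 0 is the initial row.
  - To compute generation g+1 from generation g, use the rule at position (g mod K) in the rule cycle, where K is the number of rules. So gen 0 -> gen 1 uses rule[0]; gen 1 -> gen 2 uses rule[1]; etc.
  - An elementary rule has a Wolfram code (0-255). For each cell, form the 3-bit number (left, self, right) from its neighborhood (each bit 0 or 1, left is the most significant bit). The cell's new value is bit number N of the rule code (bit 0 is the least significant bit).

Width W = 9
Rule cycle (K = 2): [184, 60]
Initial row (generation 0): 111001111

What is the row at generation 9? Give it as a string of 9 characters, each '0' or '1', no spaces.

Gen 0: 111001111
Gen 1 (rule 184): 110101110
Gen 2 (rule 60): 101111001
Gen 3 (rule 184): 011110100
Gen 4 (rule 60): 010001110
Gen 5 (rule 184): 001001101
Gen 6 (rule 60): 001101011
Gen 7 (rule 184): 001010110
Gen 8 (rule 60): 001111101
Gen 9 (rule 184): 001111010

Answer: 001111010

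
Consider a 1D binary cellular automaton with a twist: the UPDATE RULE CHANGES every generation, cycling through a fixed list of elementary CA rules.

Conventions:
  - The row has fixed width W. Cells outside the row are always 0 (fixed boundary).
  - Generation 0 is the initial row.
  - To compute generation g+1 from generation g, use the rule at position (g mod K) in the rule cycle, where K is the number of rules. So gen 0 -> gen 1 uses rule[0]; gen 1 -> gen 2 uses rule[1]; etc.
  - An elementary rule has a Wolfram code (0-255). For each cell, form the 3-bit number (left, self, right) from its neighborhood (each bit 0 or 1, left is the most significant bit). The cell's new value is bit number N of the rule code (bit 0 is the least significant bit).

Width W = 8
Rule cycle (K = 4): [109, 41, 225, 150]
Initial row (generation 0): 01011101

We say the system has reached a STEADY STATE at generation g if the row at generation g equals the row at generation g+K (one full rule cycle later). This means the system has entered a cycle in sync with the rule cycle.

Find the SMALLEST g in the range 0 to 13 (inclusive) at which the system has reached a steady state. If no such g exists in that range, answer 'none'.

Gen 0: 01011101
Gen 1 (rule 109): 01110111
Gen 2 (rule 41): 01001100
Gen 3 (rule 225): 00000101
Gen 4 (rule 150): 00001101
Gen 5 (rule 109): 11101111
Gen 6 (rule 41): 10011000
Gen 7 (rule 225): 00001011
Gen 8 (rule 150): 00011000
Gen 9 (rule 109): 11011011
Gen 10 (rule 41): 10110110
Gen 11 (rule 225): 01011010
Gen 12 (rule 150): 11000011
Gen 13 (rule 109): 11011011
Gen 14 (rule 41): 10110110
Gen 15 (rule 225): 01011010
Gen 16 (rule 150): 11000011
Gen 17 (rule 109): 11011011

Answer: 9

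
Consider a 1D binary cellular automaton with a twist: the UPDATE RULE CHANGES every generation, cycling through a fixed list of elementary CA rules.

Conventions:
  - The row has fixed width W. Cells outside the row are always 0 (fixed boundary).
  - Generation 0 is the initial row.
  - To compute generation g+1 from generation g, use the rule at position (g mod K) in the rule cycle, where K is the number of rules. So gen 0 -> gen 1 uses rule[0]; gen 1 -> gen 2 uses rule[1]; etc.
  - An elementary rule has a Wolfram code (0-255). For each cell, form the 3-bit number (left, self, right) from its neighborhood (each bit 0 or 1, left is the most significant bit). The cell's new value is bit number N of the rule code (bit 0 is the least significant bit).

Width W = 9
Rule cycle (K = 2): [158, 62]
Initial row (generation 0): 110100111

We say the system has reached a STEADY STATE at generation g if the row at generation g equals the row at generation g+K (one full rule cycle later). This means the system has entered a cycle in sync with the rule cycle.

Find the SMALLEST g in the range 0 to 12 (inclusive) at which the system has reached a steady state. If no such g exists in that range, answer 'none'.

Answer: none

Derivation:
Gen 0: 110100111
Gen 1 (rule 158): 100111110
Gen 2 (rule 62): 111100001
Gen 3 (rule 158): 111010011
Gen 4 (rule 62): 100111110
Gen 5 (rule 158): 111111101
Gen 6 (rule 62): 100000011
Gen 7 (rule 158): 110000110
Gen 8 (rule 62): 101001101
Gen 9 (rule 158): 101111001
Gen 10 (rule 62): 111000111
Gen 11 (rule 158): 110101110
Gen 12 (rule 62): 101111001
Gen 13 (rule 158): 101110111
Gen 14 (rule 62): 111001100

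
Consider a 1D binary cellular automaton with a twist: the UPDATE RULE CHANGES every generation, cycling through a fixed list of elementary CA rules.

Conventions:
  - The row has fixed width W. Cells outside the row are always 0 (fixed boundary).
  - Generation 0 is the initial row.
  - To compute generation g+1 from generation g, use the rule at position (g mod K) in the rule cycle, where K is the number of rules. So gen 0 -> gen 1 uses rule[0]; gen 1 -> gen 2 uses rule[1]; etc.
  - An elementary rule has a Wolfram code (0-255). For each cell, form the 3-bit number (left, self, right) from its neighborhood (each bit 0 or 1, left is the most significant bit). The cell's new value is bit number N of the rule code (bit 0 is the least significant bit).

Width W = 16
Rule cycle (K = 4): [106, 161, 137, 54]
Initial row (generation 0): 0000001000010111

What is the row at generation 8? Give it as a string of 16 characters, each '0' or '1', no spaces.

Gen 0: 0000001000010111
Gen 1 (rule 106): 0000010000101101
Gen 2 (rule 161): 1111000110010010
Gen 3 (rule 137): 1110010100000000
Gen 4 (rule 54): 0001111110000000
Gen 5 (rule 106): 0011000010000000
Gen 6 (rule 161): 1000011000111111
Gen 7 (rule 137): 0011010010111110
Gen 8 (rule 54): 0100111111000001

Answer: 0100111111000001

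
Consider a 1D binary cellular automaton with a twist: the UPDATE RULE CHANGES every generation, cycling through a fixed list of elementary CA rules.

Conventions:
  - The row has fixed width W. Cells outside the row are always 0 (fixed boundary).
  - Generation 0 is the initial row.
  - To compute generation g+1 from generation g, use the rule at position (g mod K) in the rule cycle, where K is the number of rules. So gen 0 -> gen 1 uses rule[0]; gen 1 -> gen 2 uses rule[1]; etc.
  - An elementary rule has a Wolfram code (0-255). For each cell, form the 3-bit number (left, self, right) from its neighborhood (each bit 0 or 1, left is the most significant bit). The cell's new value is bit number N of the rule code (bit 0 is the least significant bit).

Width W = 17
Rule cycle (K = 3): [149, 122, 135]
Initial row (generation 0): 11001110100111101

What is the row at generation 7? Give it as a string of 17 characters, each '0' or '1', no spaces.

Gen 0: 11001110100111101
Gen 1 (rule 149): 00100100110011001
Gen 2 (rule 122): 01011011111111110
Gen 3 (rule 135): 11000001111111100
Gen 4 (rule 149): 00111100111111011
Gen 5 (rule 122): 01100111100001111
Gen 6 (rule 135): 10001011001110110
Gen 7 (rule 149): 11101000100100001

Answer: 11101000100100001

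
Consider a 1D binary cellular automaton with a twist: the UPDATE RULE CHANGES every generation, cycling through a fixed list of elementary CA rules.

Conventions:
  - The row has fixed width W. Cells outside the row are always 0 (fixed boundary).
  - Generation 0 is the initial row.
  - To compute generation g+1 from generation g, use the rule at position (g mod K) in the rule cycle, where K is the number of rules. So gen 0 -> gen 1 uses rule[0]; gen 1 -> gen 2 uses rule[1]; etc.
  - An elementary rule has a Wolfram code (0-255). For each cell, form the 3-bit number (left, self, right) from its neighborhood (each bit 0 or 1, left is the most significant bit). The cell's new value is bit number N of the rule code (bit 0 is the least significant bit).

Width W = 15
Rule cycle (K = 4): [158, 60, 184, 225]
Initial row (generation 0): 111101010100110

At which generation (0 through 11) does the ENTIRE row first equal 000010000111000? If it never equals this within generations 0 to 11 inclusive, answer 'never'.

Gen 0: 111101010100110
Gen 1 (rule 158): 111001010111101
Gen 2 (rule 60): 100101111100011
Gen 3 (rule 184): 010011111010010
Gen 4 (rule 225): 000001111100000
Gen 5 (rule 158): 000011111010000
Gen 6 (rule 60): 000010000111000
Gen 7 (rule 184): 000001000110100
Gen 8 (rule 225): 111100010011001
Gen 9 (rule 158): 111010111110111
Gen 10 (rule 60): 100111100001100
Gen 11 (rule 184): 010111010001010

Answer: 6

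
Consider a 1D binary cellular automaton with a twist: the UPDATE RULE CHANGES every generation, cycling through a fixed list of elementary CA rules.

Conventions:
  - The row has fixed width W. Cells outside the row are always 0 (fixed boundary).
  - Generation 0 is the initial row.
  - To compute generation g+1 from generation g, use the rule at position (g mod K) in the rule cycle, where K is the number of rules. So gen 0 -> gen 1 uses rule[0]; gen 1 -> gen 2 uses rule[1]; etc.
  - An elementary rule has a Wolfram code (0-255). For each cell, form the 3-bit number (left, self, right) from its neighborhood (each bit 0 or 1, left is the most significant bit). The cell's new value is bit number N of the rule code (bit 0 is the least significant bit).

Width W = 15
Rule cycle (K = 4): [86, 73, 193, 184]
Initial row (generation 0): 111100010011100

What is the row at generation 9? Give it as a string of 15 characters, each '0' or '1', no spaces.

Gen 0: 111100010011100
Gen 1 (rule 86): 000110111100110
Gen 2 (rule 73): 110110100100110
Gen 3 (rule 193): 010010000000010
Gen 4 (rule 184): 001001000000001
Gen 5 (rule 86): 011111100000011
Gen 6 (rule 73): 010000101111011
Gen 7 (rule 193): 000110000111001
Gen 8 (rule 184): 000101000110100
Gen 9 (rule 86): 001101101010110

Answer: 001101101010110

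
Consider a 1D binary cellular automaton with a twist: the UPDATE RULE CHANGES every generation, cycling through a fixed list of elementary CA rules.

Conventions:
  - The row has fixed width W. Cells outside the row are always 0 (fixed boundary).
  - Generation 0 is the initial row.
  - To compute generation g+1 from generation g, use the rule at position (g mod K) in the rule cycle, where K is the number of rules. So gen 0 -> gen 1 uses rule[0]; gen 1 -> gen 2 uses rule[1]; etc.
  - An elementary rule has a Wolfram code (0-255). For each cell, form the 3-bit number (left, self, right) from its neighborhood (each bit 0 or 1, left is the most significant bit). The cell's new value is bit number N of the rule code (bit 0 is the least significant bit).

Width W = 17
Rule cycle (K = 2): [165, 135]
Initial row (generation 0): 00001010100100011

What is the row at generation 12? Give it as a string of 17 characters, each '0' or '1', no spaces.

Gen 0: 00001010100100011
Gen 1 (rule 165): 11101111100101000
Gen 2 (rule 135): 01000111001101011
Gen 3 (rule 165): 01010010000011100
Gen 4 (rule 135): 11010110111101001
Gen 5 (rule 165): 00111001011011001
Gen 6 (rule 135): 11010011000000011
Gen 7 (rule 165): 00110000011111000
Gen 8 (rule 135): 11000111101110011
Gen 9 (rule 165): 00010011010100000
Gen 10 (rule 135): 11110100010101111
Gen 11 (rule 165): 01101101011110110
Gen 12 (rule 135): 10000001001100000

Answer: 10000001001100000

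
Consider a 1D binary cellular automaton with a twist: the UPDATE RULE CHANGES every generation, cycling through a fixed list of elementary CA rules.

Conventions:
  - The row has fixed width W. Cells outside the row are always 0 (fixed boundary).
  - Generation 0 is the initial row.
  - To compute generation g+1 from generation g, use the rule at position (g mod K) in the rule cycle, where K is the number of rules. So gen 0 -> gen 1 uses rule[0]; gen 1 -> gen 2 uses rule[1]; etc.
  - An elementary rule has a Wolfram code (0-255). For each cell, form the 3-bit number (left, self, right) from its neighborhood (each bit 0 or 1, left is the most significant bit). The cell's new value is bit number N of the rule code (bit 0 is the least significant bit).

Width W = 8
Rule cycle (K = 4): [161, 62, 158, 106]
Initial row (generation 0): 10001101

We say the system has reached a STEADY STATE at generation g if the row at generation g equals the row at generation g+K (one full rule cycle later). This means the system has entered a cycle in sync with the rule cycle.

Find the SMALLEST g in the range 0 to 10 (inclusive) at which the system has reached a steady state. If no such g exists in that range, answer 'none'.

Answer: none

Derivation:
Gen 0: 10001101
Gen 1 (rule 161): 00100010
Gen 2 (rule 62): 01110111
Gen 3 (rule 158): 11100110
Gen 4 (rule 106): 10101110
Gen 5 (rule 161): 01010100
Gen 6 (rule 62): 11111110
Gen 7 (rule 158): 11111101
Gen 8 (rule 106): 10000110
Gen 9 (rule 161): 00110000
Gen 10 (rule 62): 01101000
Gen 11 (rule 158): 11001100
Gen 12 (rule 106): 11011100
Gen 13 (rule 161): 00101001
Gen 14 (rule 62): 01111111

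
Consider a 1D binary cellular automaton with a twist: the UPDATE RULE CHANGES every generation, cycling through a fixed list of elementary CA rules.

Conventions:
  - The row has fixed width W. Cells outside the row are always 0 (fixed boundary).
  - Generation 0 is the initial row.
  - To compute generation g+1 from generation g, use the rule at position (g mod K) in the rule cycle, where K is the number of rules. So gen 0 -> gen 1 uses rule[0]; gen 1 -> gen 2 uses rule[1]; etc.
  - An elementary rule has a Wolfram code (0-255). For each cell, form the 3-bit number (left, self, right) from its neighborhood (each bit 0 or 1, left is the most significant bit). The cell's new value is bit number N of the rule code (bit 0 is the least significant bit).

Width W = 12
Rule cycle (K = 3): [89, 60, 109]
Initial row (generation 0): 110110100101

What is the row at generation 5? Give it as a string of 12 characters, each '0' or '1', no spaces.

Answer: 110000001110

Derivation:
Gen 0: 110110100101
Gen 1 (rule 89): 110110010000
Gen 2 (rule 60): 101101011000
Gen 3 (rule 109): 111111111011
Gen 4 (rule 89): 100000001011
Gen 5 (rule 60): 110000001110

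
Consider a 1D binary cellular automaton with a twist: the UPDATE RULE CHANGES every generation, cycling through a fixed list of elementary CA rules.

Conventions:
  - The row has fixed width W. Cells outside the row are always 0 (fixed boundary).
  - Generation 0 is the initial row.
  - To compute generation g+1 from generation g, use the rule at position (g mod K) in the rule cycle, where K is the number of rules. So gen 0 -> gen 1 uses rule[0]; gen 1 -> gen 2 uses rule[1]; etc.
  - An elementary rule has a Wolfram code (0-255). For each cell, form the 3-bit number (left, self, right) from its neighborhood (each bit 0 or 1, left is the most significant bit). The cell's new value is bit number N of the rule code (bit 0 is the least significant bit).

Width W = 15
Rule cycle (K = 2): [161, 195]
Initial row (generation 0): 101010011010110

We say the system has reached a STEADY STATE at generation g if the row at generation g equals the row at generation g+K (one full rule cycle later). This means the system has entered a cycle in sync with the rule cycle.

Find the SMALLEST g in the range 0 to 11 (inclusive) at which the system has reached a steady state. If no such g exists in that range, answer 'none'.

Gen 0: 101010011010110
Gen 1 (rule 161): 010100000101000
Gen 2 (rule 195): 100001111000011
Gen 3 (rule 161): 001100110011000
Gen 4 (rule 195): 110101010101011
Gen 5 (rule 161): 001010101010100
Gen 6 (rule 195): 110000000000001
Gen 7 (rule 161): 000111111111100
Gen 8 (rule 195): 111011111111101
Gen 9 (rule 161): 010101111111010
Gen 10 (rule 195): 100000111111000
Gen 11 (rule 161): 001110011110011
Gen 12 (rule 195): 110110101110101
Gen 13 (rule 161): 001001010101010

Answer: none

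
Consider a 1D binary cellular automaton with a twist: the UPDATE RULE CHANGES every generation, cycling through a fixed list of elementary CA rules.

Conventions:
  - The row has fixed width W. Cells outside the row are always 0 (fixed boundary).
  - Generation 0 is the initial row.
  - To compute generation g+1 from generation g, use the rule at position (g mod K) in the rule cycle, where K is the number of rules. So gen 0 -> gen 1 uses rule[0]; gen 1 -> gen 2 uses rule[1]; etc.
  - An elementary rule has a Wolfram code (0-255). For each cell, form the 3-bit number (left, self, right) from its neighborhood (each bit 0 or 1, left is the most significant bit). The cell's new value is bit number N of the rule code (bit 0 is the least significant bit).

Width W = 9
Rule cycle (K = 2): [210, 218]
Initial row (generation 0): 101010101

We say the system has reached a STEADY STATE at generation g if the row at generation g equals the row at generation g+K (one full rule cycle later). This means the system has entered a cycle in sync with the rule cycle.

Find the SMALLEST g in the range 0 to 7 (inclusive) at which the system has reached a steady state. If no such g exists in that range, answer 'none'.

Answer: 1

Derivation:
Gen 0: 101010101
Gen 1 (rule 210): 000000000
Gen 2 (rule 218): 000000000
Gen 3 (rule 210): 000000000
Gen 4 (rule 218): 000000000
Gen 5 (rule 210): 000000000
Gen 6 (rule 218): 000000000
Gen 7 (rule 210): 000000000
Gen 8 (rule 218): 000000000
Gen 9 (rule 210): 000000000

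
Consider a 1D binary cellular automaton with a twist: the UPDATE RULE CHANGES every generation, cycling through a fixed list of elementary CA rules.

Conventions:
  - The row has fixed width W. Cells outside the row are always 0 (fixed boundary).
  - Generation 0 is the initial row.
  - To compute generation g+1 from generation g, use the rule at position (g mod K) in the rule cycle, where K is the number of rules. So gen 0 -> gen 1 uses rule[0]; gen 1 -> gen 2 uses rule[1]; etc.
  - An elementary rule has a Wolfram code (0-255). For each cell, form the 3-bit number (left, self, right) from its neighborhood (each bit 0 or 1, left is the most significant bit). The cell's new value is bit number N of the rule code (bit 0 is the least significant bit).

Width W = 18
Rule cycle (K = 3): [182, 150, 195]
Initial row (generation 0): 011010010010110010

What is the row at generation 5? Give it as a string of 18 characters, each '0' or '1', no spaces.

Gen 0: 011010010010110010
Gen 1 (rule 182): 100111111111001111
Gen 2 (rule 150): 111011111110110110
Gen 3 (rule 195): 011001111110010010
Gen 4 (rule 182): 100110111101111111
Gen 5 (rule 150): 111000011000111110

Answer: 111000011000111110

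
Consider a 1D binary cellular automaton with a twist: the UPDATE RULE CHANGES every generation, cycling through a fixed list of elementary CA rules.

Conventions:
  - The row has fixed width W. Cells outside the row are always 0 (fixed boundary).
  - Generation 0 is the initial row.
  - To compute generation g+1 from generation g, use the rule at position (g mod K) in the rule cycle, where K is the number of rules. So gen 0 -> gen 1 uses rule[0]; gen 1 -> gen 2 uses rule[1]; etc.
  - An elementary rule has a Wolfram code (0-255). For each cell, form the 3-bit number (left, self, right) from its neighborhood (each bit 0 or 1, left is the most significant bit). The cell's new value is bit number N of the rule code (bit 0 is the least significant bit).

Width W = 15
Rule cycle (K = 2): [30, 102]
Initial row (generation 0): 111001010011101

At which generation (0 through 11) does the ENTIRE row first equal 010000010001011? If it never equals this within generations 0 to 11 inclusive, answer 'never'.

Answer: never

Derivation:
Gen 0: 111001010011101
Gen 1 (rule 30): 100111011110001
Gen 2 (rule 102): 101001100010011
Gen 3 (rule 30): 101111010111110
Gen 4 (rule 102): 110001111000010
Gen 5 (rule 30): 101011000100111
Gen 6 (rule 102): 111101001101001
Gen 7 (rule 30): 100001111001111
Gen 8 (rule 102): 100010001010001
Gen 9 (rule 30): 110111011011011
Gen 10 (rule 102): 011001101101101
Gen 11 (rule 30): 110111001001001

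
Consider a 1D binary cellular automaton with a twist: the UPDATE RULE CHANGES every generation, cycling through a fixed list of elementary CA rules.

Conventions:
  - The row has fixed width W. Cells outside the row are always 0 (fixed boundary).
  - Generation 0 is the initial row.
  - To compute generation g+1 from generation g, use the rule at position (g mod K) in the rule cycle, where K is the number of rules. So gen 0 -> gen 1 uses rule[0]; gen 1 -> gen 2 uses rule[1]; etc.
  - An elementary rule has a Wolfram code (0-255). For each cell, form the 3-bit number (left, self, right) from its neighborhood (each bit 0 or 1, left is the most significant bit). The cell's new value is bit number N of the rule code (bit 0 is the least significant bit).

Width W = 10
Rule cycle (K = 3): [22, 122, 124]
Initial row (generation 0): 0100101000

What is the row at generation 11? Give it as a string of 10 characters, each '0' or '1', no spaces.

Gen 0: 0100101000
Gen 1 (rule 22): 1111101100
Gen 2 (rule 122): 1000111110
Gen 3 (rule 124): 1100100011
Gen 4 (rule 22): 0011110100
Gen 5 (rule 122): 0110011010
Gen 6 (rule 124): 0111011111
Gen 7 (rule 22): 1000000000
Gen 8 (rule 122): 0100000000
Gen 9 (rule 124): 0110000000
Gen 10 (rule 22): 1001000000
Gen 11 (rule 122): 0110100000

Answer: 0110100000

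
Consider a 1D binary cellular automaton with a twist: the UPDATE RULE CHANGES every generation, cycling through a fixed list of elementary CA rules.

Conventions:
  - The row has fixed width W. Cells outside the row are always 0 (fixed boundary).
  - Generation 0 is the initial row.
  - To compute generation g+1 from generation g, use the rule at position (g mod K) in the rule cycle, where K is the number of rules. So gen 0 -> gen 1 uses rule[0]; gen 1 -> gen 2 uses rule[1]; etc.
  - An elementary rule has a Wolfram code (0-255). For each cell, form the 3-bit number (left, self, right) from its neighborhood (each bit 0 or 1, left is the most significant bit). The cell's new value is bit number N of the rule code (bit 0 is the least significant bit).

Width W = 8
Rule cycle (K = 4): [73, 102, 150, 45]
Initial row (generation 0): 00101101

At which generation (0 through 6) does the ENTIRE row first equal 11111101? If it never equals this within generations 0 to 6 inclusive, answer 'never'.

Answer: never

Derivation:
Gen 0: 00101101
Gen 1 (rule 73): 10001100
Gen 2 (rule 102): 10010100
Gen 3 (rule 150): 11110110
Gen 4 (rule 45): 10001100
Gen 5 (rule 73): 00101101
Gen 6 (rule 102): 01110111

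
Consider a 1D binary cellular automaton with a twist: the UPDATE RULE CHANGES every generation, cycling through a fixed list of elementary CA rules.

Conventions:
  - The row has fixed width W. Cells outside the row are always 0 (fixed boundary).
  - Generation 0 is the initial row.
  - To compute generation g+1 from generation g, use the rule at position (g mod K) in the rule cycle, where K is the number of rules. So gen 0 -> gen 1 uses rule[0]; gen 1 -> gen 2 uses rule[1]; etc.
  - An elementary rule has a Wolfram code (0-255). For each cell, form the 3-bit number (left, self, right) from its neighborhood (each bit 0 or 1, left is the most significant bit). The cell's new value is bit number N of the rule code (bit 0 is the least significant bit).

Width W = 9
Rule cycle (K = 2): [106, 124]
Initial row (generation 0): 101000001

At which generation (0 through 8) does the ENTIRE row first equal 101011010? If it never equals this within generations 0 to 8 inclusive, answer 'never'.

Answer: never

Derivation:
Gen 0: 101000001
Gen 1 (rule 106): 010000010
Gen 2 (rule 124): 011000011
Gen 3 (rule 106): 111000111
Gen 4 (rule 124): 101100101
Gen 5 (rule 106): 011101010
Gen 6 (rule 124): 010111111
Gen 7 (rule 106): 101100001
Gen 8 (rule 124): 111110001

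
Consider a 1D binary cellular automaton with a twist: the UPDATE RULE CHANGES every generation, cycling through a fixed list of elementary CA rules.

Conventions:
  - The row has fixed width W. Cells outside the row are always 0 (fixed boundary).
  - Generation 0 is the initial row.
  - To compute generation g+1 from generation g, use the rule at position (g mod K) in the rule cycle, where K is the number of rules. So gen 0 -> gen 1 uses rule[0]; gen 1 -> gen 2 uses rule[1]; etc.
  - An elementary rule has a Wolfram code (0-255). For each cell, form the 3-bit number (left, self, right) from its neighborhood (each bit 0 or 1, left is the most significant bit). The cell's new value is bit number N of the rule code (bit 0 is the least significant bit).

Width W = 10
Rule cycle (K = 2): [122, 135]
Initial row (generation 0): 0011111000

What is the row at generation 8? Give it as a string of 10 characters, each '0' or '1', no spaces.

Answer: 0001110100

Derivation:
Gen 0: 0011111000
Gen 1 (rule 122): 0110001100
Gen 2 (rule 135): 1000110001
Gen 3 (rule 122): 0101111010
Gen 4 (rule 135): 1100110010
Gen 5 (rule 122): 1111111101
Gen 6 (rule 135): 0111111001
Gen 7 (rule 122): 1100001110
Gen 8 (rule 135): 0001110100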